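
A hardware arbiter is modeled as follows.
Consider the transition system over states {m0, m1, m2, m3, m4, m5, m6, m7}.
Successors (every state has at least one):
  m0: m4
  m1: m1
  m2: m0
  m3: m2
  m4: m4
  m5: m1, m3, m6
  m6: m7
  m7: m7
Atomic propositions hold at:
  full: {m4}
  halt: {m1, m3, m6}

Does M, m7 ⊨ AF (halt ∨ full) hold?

Sat(halt ∨ full) = {m1, m3, m4, m6}
AF (halt ∨ full): least fixpoint, start Z0 = {m1, m3, m4, m6}, add states with every successor in Z. Z1 = {m0, m1, m3, m4, m5, m6}; Z2 = {m0, m1, m2, m3, m4, m5, m6}; fixed.
Sat(AF (halt ∨ full)) = {m0, m1, m2, m3, m4, m5, m6}
m7 ∉ Sat(AF (halt ∨ full)) = {m0, m1, m2, m3, m4, m5, m6}, so the formula does not hold at m7.

No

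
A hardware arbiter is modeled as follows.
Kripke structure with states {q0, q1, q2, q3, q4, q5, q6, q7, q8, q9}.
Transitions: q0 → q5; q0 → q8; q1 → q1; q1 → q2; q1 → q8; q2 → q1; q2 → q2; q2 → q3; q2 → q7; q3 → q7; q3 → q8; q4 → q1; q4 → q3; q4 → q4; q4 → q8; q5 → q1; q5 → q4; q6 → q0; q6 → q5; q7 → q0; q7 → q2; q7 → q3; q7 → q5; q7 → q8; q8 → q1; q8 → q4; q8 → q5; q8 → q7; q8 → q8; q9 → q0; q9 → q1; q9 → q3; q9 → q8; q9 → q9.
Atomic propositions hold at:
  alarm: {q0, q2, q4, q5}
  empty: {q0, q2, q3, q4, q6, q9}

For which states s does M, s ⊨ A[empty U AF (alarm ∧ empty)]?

Sat(alarm ∧ empty) = {q0, q2, q4}
AF (alarm ∧ empty): least fixpoint, start Z0 = {q0, q2, q4}, add states with every successor in Z. Already a fixed point.
Sat(AF (alarm ∧ empty)) = {q0, q2, q4}
A[empty U AF (alarm ∧ empty)]: least fixpoint, start Z0 = Sat(AF (alarm ∧ empty)) = {q0, q2, q4}, add states in Sat(empty) with every successor in Z. Already a fixed point.
Sat(A[empty U AF (alarm ∧ empty)]) = {q0, q2, q4}

{q0, q2, q4}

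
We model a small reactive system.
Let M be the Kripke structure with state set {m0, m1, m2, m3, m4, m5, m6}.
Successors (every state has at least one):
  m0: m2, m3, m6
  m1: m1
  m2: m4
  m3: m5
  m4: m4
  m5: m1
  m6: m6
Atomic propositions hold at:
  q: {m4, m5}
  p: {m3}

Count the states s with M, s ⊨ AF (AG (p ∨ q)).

Sat(p ∨ q) = {m3, m4, m5}
AG (p ∨ q): greatest fixpoint, start Z0 = {m3, m4, m5}, keep only states in Sat with every successor in Z. Z1 = {m3, m4}; Z2 = {m4}; fixed.
Sat(AG (p ∨ q)) = {m4}
AF (AG (p ∨ q)): least fixpoint, start Z0 = {m4}, add states with every successor in Z. Z1 = {m2, m4}; fixed.
Sat(AF (AG (p ∨ q))) = {m2, m4}
|Sat(AF (AG (p ∨ q)))| = |{m2, m4}| = 2.

2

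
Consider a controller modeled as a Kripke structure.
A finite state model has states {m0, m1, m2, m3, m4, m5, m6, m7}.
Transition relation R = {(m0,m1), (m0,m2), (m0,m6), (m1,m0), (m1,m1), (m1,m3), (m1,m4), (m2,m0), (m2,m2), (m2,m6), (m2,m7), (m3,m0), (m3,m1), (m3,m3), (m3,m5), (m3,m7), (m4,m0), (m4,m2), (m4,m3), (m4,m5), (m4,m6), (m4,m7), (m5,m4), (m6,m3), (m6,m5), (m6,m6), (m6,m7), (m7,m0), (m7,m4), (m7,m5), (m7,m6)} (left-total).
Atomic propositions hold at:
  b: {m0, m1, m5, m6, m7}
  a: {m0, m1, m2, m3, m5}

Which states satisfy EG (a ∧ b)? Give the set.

Sat(a ∧ b) = {m0, m1, m5}
EG (a ∧ b): greatest fixpoint, start Z0 = {m0, m1, m5}, keep only states in Sat with some successor in Z. Z1 = {m0, m1}; fixed.
Sat(EG (a ∧ b)) = {m0, m1}

{m0, m1}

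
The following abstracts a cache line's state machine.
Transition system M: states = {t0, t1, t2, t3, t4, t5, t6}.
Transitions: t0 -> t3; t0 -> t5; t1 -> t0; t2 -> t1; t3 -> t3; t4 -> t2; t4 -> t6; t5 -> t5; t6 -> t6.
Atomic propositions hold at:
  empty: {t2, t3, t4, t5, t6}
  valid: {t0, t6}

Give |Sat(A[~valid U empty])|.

Sat(~valid) = {t1, t2, t3, t4, t5}
A[~valid U empty]: least fixpoint, start Z0 = Sat(empty) = {t2, t3, t4, t5, t6}, add states in Sat(~valid) with every successor in Z. Already a fixed point.
Sat(A[~valid U empty]) = {t2, t3, t4, t5, t6}
|Sat(A[~valid U empty])| = |{t2, t3, t4, t5, t6}| = 5.

5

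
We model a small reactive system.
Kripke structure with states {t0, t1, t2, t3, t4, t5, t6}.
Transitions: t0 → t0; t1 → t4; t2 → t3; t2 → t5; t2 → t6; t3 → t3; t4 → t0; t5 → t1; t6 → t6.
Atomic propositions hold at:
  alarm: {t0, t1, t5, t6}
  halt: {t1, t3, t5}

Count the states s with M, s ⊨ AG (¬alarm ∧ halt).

1

Sat(¬alarm) = {t2, t3, t4}
Sat(¬alarm ∧ halt) = {t3}
AG (¬alarm ∧ halt): greatest fixpoint, start Z0 = {t3}, keep only states in Sat with every successor in Z. Already a fixed point.
Sat(AG (¬alarm ∧ halt)) = {t3}
|Sat(AG (¬alarm ∧ halt))| = |{t3}| = 1.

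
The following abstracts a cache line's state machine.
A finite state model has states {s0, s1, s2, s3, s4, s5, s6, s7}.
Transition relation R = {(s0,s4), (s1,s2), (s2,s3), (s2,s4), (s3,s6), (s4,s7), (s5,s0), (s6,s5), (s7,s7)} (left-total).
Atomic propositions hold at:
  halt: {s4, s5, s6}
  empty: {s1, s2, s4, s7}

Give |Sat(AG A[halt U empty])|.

A[halt U empty]: least fixpoint, start Z0 = Sat(empty) = {s1, s2, s4, s7}, add states in Sat(halt) with every successor in Z. Already a fixed point.
Sat(A[halt U empty]) = {s1, s2, s4, s7}
AG A[halt U empty]: greatest fixpoint, start Z0 = {s1, s2, s4, s7}, keep only states in Sat with every successor in Z. Z1 = {s1, s4, s7}; Z2 = {s4, s7}; fixed.
Sat(AG A[halt U empty]) = {s4, s7}
|Sat(AG A[halt U empty])| = |{s4, s7}| = 2.

2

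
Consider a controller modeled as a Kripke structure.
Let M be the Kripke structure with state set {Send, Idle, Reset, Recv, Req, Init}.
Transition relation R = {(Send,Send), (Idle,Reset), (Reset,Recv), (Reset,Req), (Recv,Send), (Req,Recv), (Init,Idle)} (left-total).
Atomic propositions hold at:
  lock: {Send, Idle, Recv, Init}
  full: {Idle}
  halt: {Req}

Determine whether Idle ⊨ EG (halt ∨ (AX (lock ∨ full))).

No

Sat(lock ∨ full) = {Send, Idle, Recv, Init}
Sat(AX (lock ∨ full)) = {s : every successor in {Send, Idle, Recv, Init}} = {Send, Recv, Req, Init}
Sat(halt ∨ (AX (lock ∨ full))) = {Send, Recv, Req, Init}
EG (halt ∨ (AX (lock ∨ full))): greatest fixpoint, start Z0 = {Send, Recv, Req, Init}, keep only states in Sat with some successor in Z. Z1 = {Send, Recv, Req}; fixed.
Sat(EG (halt ∨ (AX (lock ∨ full)))) = {Send, Recv, Req}
Idle ∉ Sat(EG (halt ∨ (AX (lock ∨ full)))) = {Send, Recv, Req}, so the formula does not hold at Idle.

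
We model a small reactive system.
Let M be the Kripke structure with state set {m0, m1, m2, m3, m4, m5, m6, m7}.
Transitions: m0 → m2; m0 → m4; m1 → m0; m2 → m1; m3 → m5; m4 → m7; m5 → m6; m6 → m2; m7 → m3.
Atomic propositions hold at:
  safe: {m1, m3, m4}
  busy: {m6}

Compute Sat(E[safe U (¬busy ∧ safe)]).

Sat(¬busy) = {m0, m1, m2, m3, m4, m5, m7}
Sat(¬busy ∧ safe) = {m1, m3, m4}
E[safe U (¬busy ∧ safe)]: least fixpoint, start Z0 = Sat((¬busy ∧ safe)) = {m1, m3, m4}, add states in Sat(safe) with some successor in Z. Already a fixed point.
Sat(E[safe U (¬busy ∧ safe)]) = {m1, m3, m4}

{m1, m3, m4}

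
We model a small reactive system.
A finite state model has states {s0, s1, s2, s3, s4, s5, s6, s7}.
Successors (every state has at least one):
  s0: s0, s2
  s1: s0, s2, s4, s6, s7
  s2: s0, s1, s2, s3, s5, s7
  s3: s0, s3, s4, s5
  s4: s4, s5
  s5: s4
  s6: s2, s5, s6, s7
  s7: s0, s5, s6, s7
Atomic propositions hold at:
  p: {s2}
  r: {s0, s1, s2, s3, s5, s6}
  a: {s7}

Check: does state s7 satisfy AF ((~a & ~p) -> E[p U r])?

Yes

Sat(~a) = {s0, s1, s2, s3, s4, s5, s6}
Sat(~p) = {s0, s1, s3, s4, s5, s6, s7}
Sat(~a & ~p) = {s0, s1, s3, s4, s5, s6}
E[p U r]: least fixpoint, start Z0 = Sat(r) = {s0, s1, s2, s3, s5, s6}, add states in Sat(p) with some successor in Z. Already a fixed point.
Sat(E[p U r]) = {s0, s1, s2, s3, s5, s6}
Sat((~a & ~p) -> E[p U r]) = {s0, s1, s2, s3, s5, s6, s7}
AF ((~a & ~p) -> E[p U r]): least fixpoint, start Z0 = {s0, s1, s2, s3, s5, s6, s7}, add states with every successor in Z. Already a fixed point.
Sat(AF ((~a & ~p) -> E[p U r])) = {s0, s1, s2, s3, s5, s6, s7}
s7 ∈ Sat(AF ((~a & ~p) -> E[p U r])) = {s0, s1, s2, s3, s5, s6, s7}, so the formula holds at s7.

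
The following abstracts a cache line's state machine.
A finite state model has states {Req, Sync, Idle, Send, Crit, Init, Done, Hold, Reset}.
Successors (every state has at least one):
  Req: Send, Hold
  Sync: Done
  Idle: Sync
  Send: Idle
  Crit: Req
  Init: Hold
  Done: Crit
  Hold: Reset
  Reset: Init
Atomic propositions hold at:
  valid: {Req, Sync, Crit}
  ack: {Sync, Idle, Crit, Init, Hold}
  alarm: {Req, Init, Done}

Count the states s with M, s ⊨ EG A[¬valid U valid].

Sat(¬valid) = {Idle, Send, Init, Done, Hold, Reset}
A[¬valid U valid]: least fixpoint, start Z0 = Sat(valid) = {Req, Sync, Crit}, add states in Sat(¬valid) with every successor in Z. Z1 = {Req, Sync, Idle, Crit, Done}; Z2 = {Req, Sync, Idle, Send, Crit, Done}; fixed.
Sat(A[¬valid U valid]) = {Req, Sync, Idle, Send, Crit, Done}
EG A[¬valid U valid]: greatest fixpoint, start Z0 = {Req, Sync, Idle, Send, Crit, Done}, keep only states in Sat with some successor in Z. Already a fixed point.
Sat(EG A[¬valid U valid]) = {Req, Sync, Idle, Send, Crit, Done}
|Sat(EG A[¬valid U valid])| = |{Req, Sync, Idle, Send, Crit, Done}| = 6.

6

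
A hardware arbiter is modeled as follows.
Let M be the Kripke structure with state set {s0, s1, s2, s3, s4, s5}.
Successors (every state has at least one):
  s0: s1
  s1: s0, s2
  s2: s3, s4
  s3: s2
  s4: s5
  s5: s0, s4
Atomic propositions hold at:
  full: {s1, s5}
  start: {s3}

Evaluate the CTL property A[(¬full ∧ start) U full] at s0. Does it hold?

No

Sat(¬full) = {s0, s2, s3, s4}
Sat(¬full ∧ start) = {s3}
A[(¬full ∧ start) U full]: least fixpoint, start Z0 = Sat(full) = {s1, s5}, add states in Sat(¬full ∧ start) with every successor in Z. Already a fixed point.
Sat(A[(¬full ∧ start) U full]) = {s1, s5}
s0 ∉ Sat(A[(¬full ∧ start) U full]) = {s1, s5}, so the formula does not hold at s0.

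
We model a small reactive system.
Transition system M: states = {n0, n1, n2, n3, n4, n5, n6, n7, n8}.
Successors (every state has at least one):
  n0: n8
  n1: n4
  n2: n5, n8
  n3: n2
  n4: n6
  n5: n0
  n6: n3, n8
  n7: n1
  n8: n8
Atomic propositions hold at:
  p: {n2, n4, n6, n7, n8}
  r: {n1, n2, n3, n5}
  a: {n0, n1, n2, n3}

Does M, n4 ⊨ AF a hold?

No

AF a: least fixpoint, start Z0 = {n0, n1, n2, n3}, add states with every successor in Z. Z1 = {n0, n1, n2, n3, n5, n7}; fixed.
Sat(AF a) = {n0, n1, n2, n3, n5, n7}
n4 ∉ Sat(AF a) = {n0, n1, n2, n3, n5, n7}, so the formula does not hold at n4.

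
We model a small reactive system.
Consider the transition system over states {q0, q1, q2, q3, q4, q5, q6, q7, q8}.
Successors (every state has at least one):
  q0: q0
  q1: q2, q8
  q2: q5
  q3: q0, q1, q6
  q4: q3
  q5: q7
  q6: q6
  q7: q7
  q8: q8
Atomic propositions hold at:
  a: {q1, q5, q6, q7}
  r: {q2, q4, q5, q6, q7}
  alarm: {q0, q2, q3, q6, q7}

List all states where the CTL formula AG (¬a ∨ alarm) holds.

Sat(¬a) = {q0, q2, q3, q4, q8}
Sat(¬a ∨ alarm) = {q0, q2, q3, q4, q6, q7, q8}
AG (¬a ∨ alarm): greatest fixpoint, start Z0 = {q0, q2, q3, q4, q6, q7, q8}, keep only states in Sat with every successor in Z. Z1 = {q0, q4, q6, q7, q8}; Z2 = {q0, q6, q7, q8}; fixed.
Sat(AG (¬a ∨ alarm)) = {q0, q6, q7, q8}

{q0, q6, q7, q8}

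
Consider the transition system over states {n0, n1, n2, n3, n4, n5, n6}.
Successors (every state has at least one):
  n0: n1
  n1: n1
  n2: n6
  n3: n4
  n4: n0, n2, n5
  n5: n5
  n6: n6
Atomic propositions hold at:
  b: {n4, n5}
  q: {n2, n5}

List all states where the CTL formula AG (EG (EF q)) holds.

EF q: least fixpoint, start Z0 = {n2, n5}, add states with some successor in Z. Z1 = {n2, n4, n5}; Z2 = {n2, n3, n4, n5}; fixed.
Sat(EF q) = {n2, n3, n4, n5}
EG (EF q): greatest fixpoint, start Z0 = {n2, n3, n4, n5}, keep only states in Sat with some successor in Z. Z1 = {n3, n4, n5}; fixed.
Sat(EG (EF q)) = {n3, n4, n5}
AG (EG (EF q)): greatest fixpoint, start Z0 = {n3, n4, n5}, keep only states in Sat with every successor in Z. Z1 = {n3, n5}; Z2 = {n5}; fixed.
Sat(AG (EG (EF q))) = {n5}

{n5}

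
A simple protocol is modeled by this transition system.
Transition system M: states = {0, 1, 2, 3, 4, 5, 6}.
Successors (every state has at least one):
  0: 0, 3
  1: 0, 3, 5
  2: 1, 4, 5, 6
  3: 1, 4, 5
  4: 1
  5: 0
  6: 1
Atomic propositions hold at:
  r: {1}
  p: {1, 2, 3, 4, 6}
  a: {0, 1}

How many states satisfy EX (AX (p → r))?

Sat(p → r) = {0, 1, 5}
Sat(AX (p → r)) = {s : every successor in {0, 1, 5}} = {4, 5, 6}
Sat(EX (AX (p → r))) = {s : some successor in {4, 5, 6}} = {1, 2, 3}
|Sat(EX (AX (p → r)))| = |{1, 2, 3}| = 3.

3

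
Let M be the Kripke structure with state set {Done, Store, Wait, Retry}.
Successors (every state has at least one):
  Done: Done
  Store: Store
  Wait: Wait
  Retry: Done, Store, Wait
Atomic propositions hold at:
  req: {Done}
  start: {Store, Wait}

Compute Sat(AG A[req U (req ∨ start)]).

Sat(req ∨ start) = {Done, Store, Wait}
A[req U (req ∨ start)]: least fixpoint, start Z0 = Sat((req ∨ start)) = {Done, Store, Wait}, add states in Sat(req) with every successor in Z. Already a fixed point.
Sat(A[req U (req ∨ start)]) = {Done, Store, Wait}
AG A[req U (req ∨ start)]: greatest fixpoint, start Z0 = {Done, Store, Wait}, keep only states in Sat with every successor in Z. Already a fixed point.
Sat(AG A[req U (req ∨ start)]) = {Done, Store, Wait}

{Done, Store, Wait}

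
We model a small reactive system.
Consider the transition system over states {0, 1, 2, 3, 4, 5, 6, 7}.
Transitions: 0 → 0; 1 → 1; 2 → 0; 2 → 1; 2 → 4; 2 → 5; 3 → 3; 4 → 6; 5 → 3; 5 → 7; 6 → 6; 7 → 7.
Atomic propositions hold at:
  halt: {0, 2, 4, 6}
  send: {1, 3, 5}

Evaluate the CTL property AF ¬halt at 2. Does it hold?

No

Sat(¬halt) = {1, 3, 5, 7}
AF ¬halt: least fixpoint, start Z0 = {1, 3, 5, 7}, add states with every successor in Z. Already a fixed point.
Sat(AF ¬halt) = {1, 3, 5, 7}
2 ∉ Sat(AF ¬halt) = {1, 3, 5, 7}, so the formula does not hold at 2.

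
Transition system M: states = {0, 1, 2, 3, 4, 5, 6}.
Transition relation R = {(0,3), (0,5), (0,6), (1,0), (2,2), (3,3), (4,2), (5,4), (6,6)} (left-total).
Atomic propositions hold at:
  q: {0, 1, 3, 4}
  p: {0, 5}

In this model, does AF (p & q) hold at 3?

Sat(p & q) = {0}
AF (p & q): least fixpoint, start Z0 = {0}, add states with every successor in Z. Z1 = {0, 1}; fixed.
Sat(AF (p & q)) = {0, 1}
3 ∉ Sat(AF (p & q)) = {0, 1}, so the formula does not hold at 3.

No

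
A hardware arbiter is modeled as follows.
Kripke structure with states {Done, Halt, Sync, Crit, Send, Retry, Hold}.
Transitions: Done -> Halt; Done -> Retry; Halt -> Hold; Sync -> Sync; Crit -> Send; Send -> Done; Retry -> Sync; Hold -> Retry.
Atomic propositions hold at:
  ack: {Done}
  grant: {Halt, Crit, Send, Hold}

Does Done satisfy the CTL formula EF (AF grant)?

Yes

AF grant: least fixpoint, start Z0 = {Halt, Crit, Send, Hold}, add states with every successor in Z. Already a fixed point.
Sat(AF grant) = {Halt, Crit, Send, Hold}
EF (AF grant): least fixpoint, start Z0 = {Halt, Crit, Send, Hold}, add states with some successor in Z. Z1 = {Done, Halt, Crit, Send, Hold}; fixed.
Sat(EF (AF grant)) = {Done, Halt, Crit, Send, Hold}
Done ∈ Sat(EF (AF grant)) = {Done, Halt, Crit, Send, Hold}, so the formula holds at Done.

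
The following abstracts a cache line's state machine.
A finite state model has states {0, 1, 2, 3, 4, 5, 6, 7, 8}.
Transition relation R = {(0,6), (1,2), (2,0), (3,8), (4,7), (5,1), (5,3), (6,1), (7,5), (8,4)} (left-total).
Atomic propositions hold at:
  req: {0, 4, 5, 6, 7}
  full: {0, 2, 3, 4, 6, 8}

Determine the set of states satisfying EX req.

{0, 2, 4, 7, 8}

Sat(EX req) = {s : some successor in {0, 4, 5, 6, 7}} = {0, 2, 4, 7, 8}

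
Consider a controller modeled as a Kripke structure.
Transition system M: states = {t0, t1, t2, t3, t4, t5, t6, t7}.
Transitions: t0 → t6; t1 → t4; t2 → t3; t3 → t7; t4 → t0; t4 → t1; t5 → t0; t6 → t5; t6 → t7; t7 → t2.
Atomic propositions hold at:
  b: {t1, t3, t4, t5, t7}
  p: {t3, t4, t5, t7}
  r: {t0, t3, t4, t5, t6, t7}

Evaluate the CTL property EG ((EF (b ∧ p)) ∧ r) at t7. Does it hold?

No

Sat(b ∧ p) = {t3, t4, t5, t7}
EF (b ∧ p): least fixpoint, start Z0 = {t3, t4, t5, t7}, add states with some successor in Z. Z1 = {t1, t2, t3, t4, t5, t6, t7}; Z2 = {t0, t1, t2, t3, t4, t5, t6, t7}; fixed.
Sat(EF (b ∧ p)) = {t0, t1, t2, t3, t4, t5, t6, t7}
Sat((EF (b ∧ p)) ∧ r) = {t0, t3, t4, t5, t6, t7}
EG ((EF (b ∧ p)) ∧ r): greatest fixpoint, start Z0 = {t0, t3, t4, t5, t6, t7}, keep only states in Sat with some successor in Z. Z1 = {t0, t3, t4, t5, t6}; Z2 = {t0, t4, t5, t6}; fixed.
Sat(EG ((EF (b ∧ p)) ∧ r)) = {t0, t4, t5, t6}
t7 ∉ Sat(EG ((EF (b ∧ p)) ∧ r)) = {t0, t4, t5, t6}, so the formula does not hold at t7.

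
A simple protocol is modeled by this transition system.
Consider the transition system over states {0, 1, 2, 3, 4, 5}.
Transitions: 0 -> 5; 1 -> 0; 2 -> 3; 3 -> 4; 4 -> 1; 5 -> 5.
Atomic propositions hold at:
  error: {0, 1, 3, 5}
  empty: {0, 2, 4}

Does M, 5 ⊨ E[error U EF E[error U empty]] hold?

E[error U empty]: least fixpoint, start Z0 = Sat(empty) = {0, 2, 4}, add states in Sat(error) with some successor in Z. Z1 = {0, 1, 2, 3, 4}; fixed.
Sat(E[error U empty]) = {0, 1, 2, 3, 4}
EF E[error U empty]: least fixpoint, start Z0 = {0, 1, 2, 3, 4}, add states with some successor in Z. Already a fixed point.
Sat(EF E[error U empty]) = {0, 1, 2, 3, 4}
E[error U EF E[error U empty]]: least fixpoint, start Z0 = Sat(EF E[error U empty]) = {0, 1, 2, 3, 4}, add states in Sat(error) with some successor in Z. Already a fixed point.
Sat(E[error U EF E[error U empty]]) = {0, 1, 2, 3, 4}
5 ∉ Sat(E[error U EF E[error U empty]]) = {0, 1, 2, 3, 4}, so the formula does not hold at 5.

No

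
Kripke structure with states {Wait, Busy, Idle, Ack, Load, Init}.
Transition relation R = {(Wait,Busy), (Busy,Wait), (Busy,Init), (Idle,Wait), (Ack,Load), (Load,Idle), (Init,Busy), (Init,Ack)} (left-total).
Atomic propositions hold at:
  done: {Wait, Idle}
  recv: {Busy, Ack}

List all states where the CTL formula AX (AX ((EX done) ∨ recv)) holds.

Sat(EX done) = {s : some successor in {Wait, Idle}} = {Busy, Idle, Load}
Sat((EX done) ∨ recv) = {Busy, Idle, Ack, Load}
Sat(AX ((EX done) ∨ recv)) = {s : every successor in {Busy, Idle, Ack, Load}} = {Wait, Ack, Load, Init}
Sat(AX (AX ((EX done) ∨ recv))) = {s : every successor in {Wait, Ack, Load, Init}} = {Busy, Idle, Ack}

{Busy, Idle, Ack}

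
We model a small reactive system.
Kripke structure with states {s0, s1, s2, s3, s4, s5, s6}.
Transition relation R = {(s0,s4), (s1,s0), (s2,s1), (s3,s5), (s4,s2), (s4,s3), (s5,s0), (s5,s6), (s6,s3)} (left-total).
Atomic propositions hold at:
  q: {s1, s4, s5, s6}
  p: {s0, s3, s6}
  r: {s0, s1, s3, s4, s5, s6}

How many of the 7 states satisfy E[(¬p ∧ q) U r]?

6

Sat(¬p) = {s1, s2, s4, s5}
Sat(¬p ∧ q) = {s1, s4, s5}
E[(¬p ∧ q) U r]: least fixpoint, start Z0 = Sat(r) = {s0, s1, s3, s4, s5, s6}, add states in Sat(¬p ∧ q) with some successor in Z. Already a fixed point.
Sat(E[(¬p ∧ q) U r]) = {s0, s1, s3, s4, s5, s6}
|Sat(E[(¬p ∧ q) U r])| = |{s0, s1, s3, s4, s5, s6}| = 6.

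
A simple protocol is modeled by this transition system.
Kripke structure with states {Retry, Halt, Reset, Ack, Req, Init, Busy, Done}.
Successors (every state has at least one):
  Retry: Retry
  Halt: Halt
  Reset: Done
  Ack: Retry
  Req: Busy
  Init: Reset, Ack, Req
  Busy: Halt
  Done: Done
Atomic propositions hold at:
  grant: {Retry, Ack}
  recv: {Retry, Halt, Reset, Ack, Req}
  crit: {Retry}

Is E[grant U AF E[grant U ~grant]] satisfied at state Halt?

Sat(~grant) = {Halt, Reset, Req, Init, Busy, Done}
E[grant U ~grant]: least fixpoint, start Z0 = Sat(~grant) = {Halt, Reset, Req, Init, Busy, Done}, add states in Sat(grant) with some successor in Z. Already a fixed point.
Sat(E[grant U ~grant]) = {Halt, Reset, Req, Init, Busy, Done}
AF E[grant U ~grant]: least fixpoint, start Z0 = {Halt, Reset, Req, Init, Busy, Done}, add states with every successor in Z. Already a fixed point.
Sat(AF E[grant U ~grant]) = {Halt, Reset, Req, Init, Busy, Done}
E[grant U AF E[grant U ~grant]]: least fixpoint, start Z0 = Sat(AF E[grant U ~grant]) = {Halt, Reset, Req, Init, Busy, Done}, add states in Sat(grant) with some successor in Z. Already a fixed point.
Sat(E[grant U AF E[grant U ~grant]]) = {Halt, Reset, Req, Init, Busy, Done}
Halt ∈ Sat(E[grant U AF E[grant U ~grant]]) = {Halt, Reset, Req, Init, Busy, Done}, so the formula holds at Halt.

Yes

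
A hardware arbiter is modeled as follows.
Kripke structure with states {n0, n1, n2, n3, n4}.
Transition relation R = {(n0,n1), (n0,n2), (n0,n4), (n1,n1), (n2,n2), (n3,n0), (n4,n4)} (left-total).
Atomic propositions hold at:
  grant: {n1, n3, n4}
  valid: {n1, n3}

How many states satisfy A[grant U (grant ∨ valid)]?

3

Sat(grant ∨ valid) = {n1, n3, n4}
A[grant U (grant ∨ valid)]: least fixpoint, start Z0 = Sat((grant ∨ valid)) = {n1, n3, n4}, add states in Sat(grant) with every successor in Z. Already a fixed point.
Sat(A[grant U (grant ∨ valid)]) = {n1, n3, n4}
|Sat(A[grant U (grant ∨ valid)])| = |{n1, n3, n4}| = 3.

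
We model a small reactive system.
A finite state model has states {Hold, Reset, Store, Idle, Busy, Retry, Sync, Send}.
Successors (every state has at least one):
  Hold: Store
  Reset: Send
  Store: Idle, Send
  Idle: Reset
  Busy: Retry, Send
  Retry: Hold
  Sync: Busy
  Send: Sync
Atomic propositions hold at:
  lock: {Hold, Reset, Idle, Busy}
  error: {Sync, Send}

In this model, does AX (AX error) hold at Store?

No

Sat(AX error) = {s : every successor in {Sync, Send}} = {Reset, Send}
Sat(AX (AX error)) = {s : every successor in {Reset, Send}} = {Reset, Idle}
Store ∉ Sat(AX (AX error)) = {Reset, Idle}, so the formula does not hold at Store.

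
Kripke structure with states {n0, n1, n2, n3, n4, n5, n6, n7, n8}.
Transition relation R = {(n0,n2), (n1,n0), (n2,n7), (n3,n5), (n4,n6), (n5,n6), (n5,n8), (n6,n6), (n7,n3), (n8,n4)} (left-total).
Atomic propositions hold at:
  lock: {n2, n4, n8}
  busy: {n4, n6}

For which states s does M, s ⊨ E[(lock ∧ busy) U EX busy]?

{n4, n5, n6, n8}

Sat(lock ∧ busy) = {n4}
Sat(EX busy) = {s : some successor in {n4, n6}} = {n4, n5, n6, n8}
E[(lock ∧ busy) U EX busy]: least fixpoint, start Z0 = Sat(EX busy) = {n4, n5, n6, n8}, add states in Sat(lock ∧ busy) with some successor in Z. Already a fixed point.
Sat(E[(lock ∧ busy) U EX busy]) = {n4, n5, n6, n8}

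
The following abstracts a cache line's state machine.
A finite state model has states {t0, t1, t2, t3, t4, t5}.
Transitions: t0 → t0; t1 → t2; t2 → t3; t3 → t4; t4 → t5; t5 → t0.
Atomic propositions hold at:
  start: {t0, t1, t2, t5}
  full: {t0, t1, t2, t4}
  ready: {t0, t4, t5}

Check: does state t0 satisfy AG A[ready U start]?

Yes

A[ready U start]: least fixpoint, start Z0 = Sat(start) = {t0, t1, t2, t5}, add states in Sat(ready) with every successor in Z. Z1 = {t0, t1, t2, t4, t5}; fixed.
Sat(A[ready U start]) = {t0, t1, t2, t4, t5}
AG A[ready U start]: greatest fixpoint, start Z0 = {t0, t1, t2, t4, t5}, keep only states in Sat with every successor in Z. Z1 = {t0, t1, t4, t5}; Z2 = {t0, t4, t5}; fixed.
Sat(AG A[ready U start]) = {t0, t4, t5}
t0 ∈ Sat(AG A[ready U start]) = {t0, t4, t5}, so the formula holds at t0.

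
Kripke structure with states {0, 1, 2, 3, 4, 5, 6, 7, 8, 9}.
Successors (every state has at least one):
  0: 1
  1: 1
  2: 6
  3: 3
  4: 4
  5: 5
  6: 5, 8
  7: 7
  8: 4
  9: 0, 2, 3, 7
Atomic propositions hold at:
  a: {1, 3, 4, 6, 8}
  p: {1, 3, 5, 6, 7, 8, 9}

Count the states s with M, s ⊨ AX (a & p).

4

Sat(a & p) = {1, 3, 6, 8}
Sat(AX (a & p)) = {s : every successor in {1, 3, 6, 8}} = {0, 1, 2, 3}
|Sat(AX (a & p))| = |{0, 1, 2, 3}| = 4.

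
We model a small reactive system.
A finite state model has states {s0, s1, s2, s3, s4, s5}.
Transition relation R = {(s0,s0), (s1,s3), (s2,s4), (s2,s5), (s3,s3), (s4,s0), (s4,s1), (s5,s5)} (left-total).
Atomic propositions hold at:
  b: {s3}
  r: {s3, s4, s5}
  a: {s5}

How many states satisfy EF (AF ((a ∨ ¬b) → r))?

5

Sat(¬b) = {s0, s1, s2, s4, s5}
Sat(a ∨ ¬b) = {s0, s1, s2, s4, s5}
Sat((a ∨ ¬b) → r) = {s3, s4, s5}
AF ((a ∨ ¬b) → r): least fixpoint, start Z0 = {s3, s4, s5}, add states with every successor in Z. Z1 = {s1, s2, s3, s4, s5}; fixed.
Sat(AF ((a ∨ ¬b) → r)) = {s1, s2, s3, s4, s5}
EF (AF ((a ∨ ¬b) → r)): least fixpoint, start Z0 = {s1, s2, s3, s4, s5}, add states with some successor in Z. Already a fixed point.
Sat(EF (AF ((a ∨ ¬b) → r))) = {s1, s2, s3, s4, s5}
|Sat(EF (AF ((a ∨ ¬b) → r)))| = |{s1, s2, s3, s4, s5}| = 5.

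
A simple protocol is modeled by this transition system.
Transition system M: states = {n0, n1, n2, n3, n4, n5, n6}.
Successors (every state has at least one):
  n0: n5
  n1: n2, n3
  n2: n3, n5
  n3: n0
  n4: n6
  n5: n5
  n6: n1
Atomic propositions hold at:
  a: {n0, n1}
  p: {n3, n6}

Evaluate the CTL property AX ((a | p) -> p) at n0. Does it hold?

Yes

Sat(a | p) = {n0, n1, n3, n6}
Sat((a | p) -> p) = {n2, n3, n4, n5, n6}
Sat(AX ((a | p) -> p)) = {s : every successor in {n2, n3, n4, n5, n6}} = {n0, n1, n2, n4, n5}
n0 ∈ Sat(AX ((a | p) -> p)) = {n0, n1, n2, n4, n5}, so the formula holds at n0.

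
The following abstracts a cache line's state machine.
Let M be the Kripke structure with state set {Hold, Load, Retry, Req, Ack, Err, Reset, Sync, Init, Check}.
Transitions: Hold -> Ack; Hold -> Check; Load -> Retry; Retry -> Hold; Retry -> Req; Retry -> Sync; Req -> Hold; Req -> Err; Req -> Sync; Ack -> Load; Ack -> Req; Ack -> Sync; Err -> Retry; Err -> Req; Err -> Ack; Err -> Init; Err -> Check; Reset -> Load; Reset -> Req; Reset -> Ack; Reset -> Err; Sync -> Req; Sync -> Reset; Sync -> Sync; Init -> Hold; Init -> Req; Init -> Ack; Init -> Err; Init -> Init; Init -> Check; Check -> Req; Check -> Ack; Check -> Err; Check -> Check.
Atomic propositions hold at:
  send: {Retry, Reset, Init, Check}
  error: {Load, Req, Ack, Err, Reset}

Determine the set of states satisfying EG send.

{Init, Check}

EG send: greatest fixpoint, start Z0 = {Retry, Reset, Init, Check}, keep only states in Sat with some successor in Z. Z1 = {Init, Check}; fixed.
Sat(EG send) = {Init, Check}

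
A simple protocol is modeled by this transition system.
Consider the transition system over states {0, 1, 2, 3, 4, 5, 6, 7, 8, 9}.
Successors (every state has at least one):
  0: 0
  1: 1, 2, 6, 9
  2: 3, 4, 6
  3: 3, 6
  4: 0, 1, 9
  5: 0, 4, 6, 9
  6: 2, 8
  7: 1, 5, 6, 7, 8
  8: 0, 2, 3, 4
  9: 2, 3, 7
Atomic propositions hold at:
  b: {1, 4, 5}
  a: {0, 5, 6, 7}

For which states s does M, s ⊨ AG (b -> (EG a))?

{0}

EG a: greatest fixpoint, start Z0 = {0, 5, 6, 7}, keep only states in Sat with some successor in Z. Z1 = {0, 5, 7}; fixed.
Sat(EG a) = {0, 5, 7}
Sat(b -> (EG a)) = {0, 2, 3, 5, 6, 7, 8, 9}
AG (b -> (EG a)): greatest fixpoint, start Z0 = {0, 2, 3, 5, 6, 7, 8, 9}, keep only states in Sat with every successor in Z. Z1 = {0, 3, 6, 9}; Z2 = {0, 3}; Z3 = {0}; fixed.
Sat(AG (b -> (EG a))) = {0}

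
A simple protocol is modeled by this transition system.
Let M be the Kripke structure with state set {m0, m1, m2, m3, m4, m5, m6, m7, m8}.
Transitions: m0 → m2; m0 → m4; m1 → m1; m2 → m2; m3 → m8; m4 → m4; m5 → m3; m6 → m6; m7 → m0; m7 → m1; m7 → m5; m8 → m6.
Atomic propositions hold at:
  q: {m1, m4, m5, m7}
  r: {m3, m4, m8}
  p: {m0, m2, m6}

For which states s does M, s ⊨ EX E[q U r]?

E[q U r]: least fixpoint, start Z0 = Sat(r) = {m3, m4, m8}, add states in Sat(q) with some successor in Z. Z1 = {m3, m4, m5, m8}; Z2 = {m3, m4, m5, m7, m8}; fixed.
Sat(E[q U r]) = {m3, m4, m5, m7, m8}
Sat(EX E[q U r]) = {s : some successor in {m3, m4, m5, m7, m8}} = {m0, m3, m4, m5, m7}

{m0, m3, m4, m5, m7}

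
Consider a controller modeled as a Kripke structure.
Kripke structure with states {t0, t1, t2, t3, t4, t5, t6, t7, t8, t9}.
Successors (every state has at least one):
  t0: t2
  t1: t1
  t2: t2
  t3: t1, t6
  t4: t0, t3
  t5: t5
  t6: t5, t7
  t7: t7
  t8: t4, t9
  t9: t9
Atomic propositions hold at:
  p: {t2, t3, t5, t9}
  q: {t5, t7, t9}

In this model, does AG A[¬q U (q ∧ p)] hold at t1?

Sat(¬q) = {t0, t1, t2, t3, t4, t6, t8}
Sat(q ∧ p) = {t5, t9}
A[¬q U (q ∧ p)]: least fixpoint, start Z0 = Sat((q ∧ p)) = {t5, t9}, add states in Sat(¬q) with every successor in Z. Already a fixed point.
Sat(A[¬q U (q ∧ p)]) = {t5, t9}
AG A[¬q U (q ∧ p)]: greatest fixpoint, start Z0 = {t5, t9}, keep only states in Sat with every successor in Z. Already a fixed point.
Sat(AG A[¬q U (q ∧ p)]) = {t5, t9}
t1 ∉ Sat(AG A[¬q U (q ∧ p)]) = {t5, t9}, so the formula does not hold at t1.

No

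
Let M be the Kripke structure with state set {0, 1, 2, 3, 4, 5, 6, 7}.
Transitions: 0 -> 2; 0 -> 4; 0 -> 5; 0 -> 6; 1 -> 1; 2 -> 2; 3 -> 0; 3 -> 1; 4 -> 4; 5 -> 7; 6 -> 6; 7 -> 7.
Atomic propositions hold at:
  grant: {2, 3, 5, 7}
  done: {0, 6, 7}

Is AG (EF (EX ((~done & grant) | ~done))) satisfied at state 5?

Sat(~done) = {1, 2, 3, 4, 5}
Sat(~done & grant) = {2, 3, 5}
Sat((~done & grant) | ~done) = {1, 2, 3, 4, 5}
Sat(EX ((~done & grant) | ~done)) = {s : some successor in {1, 2, 3, 4, 5}} = {0, 1, 2, 3, 4}
EF (EX ((~done & grant) | ~done)): least fixpoint, start Z0 = {0, 1, 2, 3, 4}, add states with some successor in Z. Already a fixed point.
Sat(EF (EX ((~done & grant) | ~done))) = {0, 1, 2, 3, 4}
AG (EF (EX ((~done & grant) | ~done))): greatest fixpoint, start Z0 = {0, 1, 2, 3, 4}, keep only states in Sat with every successor in Z. Z1 = {1, 2, 3, 4}; Z2 = {1, 2, 4}; fixed.
Sat(AG (EF (EX ((~done & grant) | ~done)))) = {1, 2, 4}
5 ∉ Sat(AG (EF (EX ((~done & grant) | ~done)))) = {1, 2, 4}, so the formula does not hold at 5.

No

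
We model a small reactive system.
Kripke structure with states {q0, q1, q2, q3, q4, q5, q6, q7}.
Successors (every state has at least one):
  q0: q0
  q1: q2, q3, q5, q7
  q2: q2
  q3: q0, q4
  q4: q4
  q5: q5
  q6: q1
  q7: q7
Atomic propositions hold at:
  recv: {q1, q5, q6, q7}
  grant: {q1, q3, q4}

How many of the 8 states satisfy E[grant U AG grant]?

AG grant: greatest fixpoint, start Z0 = {q1, q3, q4}, keep only states in Sat with every successor in Z. Z1 = {q4}; fixed.
Sat(AG grant) = {q4}
E[grant U AG grant]: least fixpoint, start Z0 = Sat(AG grant) = {q4}, add states in Sat(grant) with some successor in Z. Z1 = {q3, q4}; Z2 = {q1, q3, q4}; fixed.
Sat(E[grant U AG grant]) = {q1, q3, q4}
|Sat(E[grant U AG grant])| = |{q1, q3, q4}| = 3.

3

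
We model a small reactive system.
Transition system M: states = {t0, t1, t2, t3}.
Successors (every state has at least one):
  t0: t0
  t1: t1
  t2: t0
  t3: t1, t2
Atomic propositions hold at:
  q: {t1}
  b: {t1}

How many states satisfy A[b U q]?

A[b U q]: least fixpoint, start Z0 = Sat(q) = {t1}, add states in Sat(b) with every successor in Z. Already a fixed point.
Sat(A[b U q]) = {t1}
|Sat(A[b U q])| = |{t1}| = 1.

1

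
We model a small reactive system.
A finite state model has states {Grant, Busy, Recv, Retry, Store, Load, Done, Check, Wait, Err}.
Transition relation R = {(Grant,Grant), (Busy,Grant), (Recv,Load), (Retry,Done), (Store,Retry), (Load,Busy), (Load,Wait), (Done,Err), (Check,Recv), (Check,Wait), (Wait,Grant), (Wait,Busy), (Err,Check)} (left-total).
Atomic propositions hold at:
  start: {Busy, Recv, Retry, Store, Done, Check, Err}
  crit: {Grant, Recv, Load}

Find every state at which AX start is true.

Sat(AX start) = {s : every successor in {Busy, Recv, Retry, Store, Done, Check, Err}} = {Retry, Store, Done, Err}

{Retry, Store, Done, Err}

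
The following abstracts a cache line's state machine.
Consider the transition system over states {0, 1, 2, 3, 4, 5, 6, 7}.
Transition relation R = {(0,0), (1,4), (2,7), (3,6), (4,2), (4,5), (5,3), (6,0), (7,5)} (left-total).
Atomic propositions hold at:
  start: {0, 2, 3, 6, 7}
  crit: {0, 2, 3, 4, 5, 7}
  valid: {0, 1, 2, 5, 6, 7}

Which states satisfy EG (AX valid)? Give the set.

Sat(AX valid) = {s : every successor in {0, 1, 2, 5, 6, 7}} = {0, 2, 3, 4, 6, 7}
EG (AX valid): greatest fixpoint, start Z0 = {0, 2, 3, 4, 6, 7}, keep only states in Sat with some successor in Z. Z1 = {0, 2, 3, 4, 6}; Z2 = {0, 3, 4, 6}; Z3 = {0, 3, 6}; fixed.
Sat(EG (AX valid)) = {0, 3, 6}

{0, 3, 6}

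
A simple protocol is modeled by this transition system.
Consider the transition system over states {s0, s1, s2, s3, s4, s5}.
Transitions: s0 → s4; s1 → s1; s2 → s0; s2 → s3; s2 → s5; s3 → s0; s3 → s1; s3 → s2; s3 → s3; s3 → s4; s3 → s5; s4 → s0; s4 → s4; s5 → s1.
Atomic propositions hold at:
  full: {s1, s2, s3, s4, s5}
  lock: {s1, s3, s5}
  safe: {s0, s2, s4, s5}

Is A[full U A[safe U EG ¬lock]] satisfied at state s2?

Sat(¬lock) = {s0, s2, s4}
EG ¬lock: greatest fixpoint, start Z0 = {s0, s2, s4}, keep only states in Sat with some successor in Z. Already a fixed point.
Sat(EG ¬lock) = {s0, s2, s4}
A[safe U EG ¬lock]: least fixpoint, start Z0 = Sat(EG ¬lock) = {s0, s2, s4}, add states in Sat(safe) with every successor in Z. Already a fixed point.
Sat(A[safe U EG ¬lock]) = {s0, s2, s4}
A[full U A[safe U EG ¬lock]]: least fixpoint, start Z0 = Sat(A[safe U EG ¬lock]) = {s0, s2, s4}, add states in Sat(full) with every successor in Z. Already a fixed point.
Sat(A[full U A[safe U EG ¬lock]]) = {s0, s2, s4}
s2 ∈ Sat(A[full U A[safe U EG ¬lock]]) = {s0, s2, s4}, so the formula holds at s2.

Yes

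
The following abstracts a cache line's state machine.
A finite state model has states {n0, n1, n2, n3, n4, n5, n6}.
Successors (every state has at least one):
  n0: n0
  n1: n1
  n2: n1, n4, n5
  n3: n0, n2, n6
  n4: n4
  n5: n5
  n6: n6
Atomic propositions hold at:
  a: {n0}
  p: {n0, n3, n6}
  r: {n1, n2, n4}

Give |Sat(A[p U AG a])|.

1

AG a: greatest fixpoint, start Z0 = {n0}, keep only states in Sat with every successor in Z. Already a fixed point.
Sat(AG a) = {n0}
A[p U AG a]: least fixpoint, start Z0 = Sat(AG a) = {n0}, add states in Sat(p) with every successor in Z. Already a fixed point.
Sat(A[p U AG a]) = {n0}
|Sat(A[p U AG a])| = |{n0}| = 1.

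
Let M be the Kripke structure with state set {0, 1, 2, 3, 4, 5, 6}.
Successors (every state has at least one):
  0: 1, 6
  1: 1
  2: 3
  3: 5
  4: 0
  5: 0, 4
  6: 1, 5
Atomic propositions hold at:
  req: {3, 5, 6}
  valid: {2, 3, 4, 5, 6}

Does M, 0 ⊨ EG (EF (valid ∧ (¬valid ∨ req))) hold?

Yes

Sat(¬valid) = {0, 1}
Sat(¬valid ∨ req) = {0, 1, 3, 5, 6}
Sat(valid ∧ (¬valid ∨ req)) = {3, 5, 6}
EF (valid ∧ (¬valid ∨ req)): least fixpoint, start Z0 = {3, 5, 6}, add states with some successor in Z. Z1 = {0, 2, 3, 5, 6}; Z2 = {0, 2, 3, 4, 5, 6}; fixed.
Sat(EF (valid ∧ (¬valid ∨ req))) = {0, 2, 3, 4, 5, 6}
EG (EF (valid ∧ (¬valid ∨ req))): greatest fixpoint, start Z0 = {0, 2, 3, 4, 5, 6}, keep only states in Sat with some successor in Z. Already a fixed point.
Sat(EG (EF (valid ∧ (¬valid ∨ req)))) = {0, 2, 3, 4, 5, 6}
0 ∈ Sat(EG (EF (valid ∧ (¬valid ∨ req)))) = {0, 2, 3, 4, 5, 6}, so the formula holds at 0.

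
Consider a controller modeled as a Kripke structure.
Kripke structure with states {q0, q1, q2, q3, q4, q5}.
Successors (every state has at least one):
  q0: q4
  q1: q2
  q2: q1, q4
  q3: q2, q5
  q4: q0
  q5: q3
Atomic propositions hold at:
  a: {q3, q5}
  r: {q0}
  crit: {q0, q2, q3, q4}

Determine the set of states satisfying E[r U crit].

{q0, q2, q3, q4}

E[r U crit]: least fixpoint, start Z0 = Sat(crit) = {q0, q2, q3, q4}, add states in Sat(r) with some successor in Z. Already a fixed point.
Sat(E[r U crit]) = {q0, q2, q3, q4}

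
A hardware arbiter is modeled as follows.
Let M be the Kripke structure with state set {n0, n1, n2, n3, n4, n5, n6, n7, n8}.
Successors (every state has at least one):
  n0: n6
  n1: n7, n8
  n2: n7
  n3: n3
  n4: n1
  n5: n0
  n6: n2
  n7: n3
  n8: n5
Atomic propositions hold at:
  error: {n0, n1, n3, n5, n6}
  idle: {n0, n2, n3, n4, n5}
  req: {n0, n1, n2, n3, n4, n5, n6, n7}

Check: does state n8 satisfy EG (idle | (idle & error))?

Sat(idle & error) = {n0, n3, n5}
Sat(idle | (idle & error)) = {n0, n2, n3, n4, n5}
EG (idle | (idle & error)): greatest fixpoint, start Z0 = {n0, n2, n3, n4, n5}, keep only states in Sat with some successor in Z. Z1 = {n3, n5}; Z2 = {n3}; fixed.
Sat(EG (idle | (idle & error))) = {n3}
n8 ∉ Sat(EG (idle | (idle & error))) = {n3}, so the formula does not hold at n8.

No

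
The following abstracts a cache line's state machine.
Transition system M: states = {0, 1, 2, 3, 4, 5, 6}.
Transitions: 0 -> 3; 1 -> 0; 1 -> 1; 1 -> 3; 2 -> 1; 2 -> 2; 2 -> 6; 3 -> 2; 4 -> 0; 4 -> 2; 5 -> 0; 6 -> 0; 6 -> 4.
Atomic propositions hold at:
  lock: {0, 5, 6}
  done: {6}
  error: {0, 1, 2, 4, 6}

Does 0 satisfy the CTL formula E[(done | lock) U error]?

Yes

Sat(done | lock) = {0, 5, 6}
E[(done | lock) U error]: least fixpoint, start Z0 = Sat(error) = {0, 1, 2, 4, 6}, add states in Sat(done | lock) with some successor in Z. Z1 = {0, 1, 2, 4, 5, 6}; fixed.
Sat(E[(done | lock) U error]) = {0, 1, 2, 4, 5, 6}
0 ∈ Sat(E[(done | lock) U error]) = {0, 1, 2, 4, 5, 6}, so the formula holds at 0.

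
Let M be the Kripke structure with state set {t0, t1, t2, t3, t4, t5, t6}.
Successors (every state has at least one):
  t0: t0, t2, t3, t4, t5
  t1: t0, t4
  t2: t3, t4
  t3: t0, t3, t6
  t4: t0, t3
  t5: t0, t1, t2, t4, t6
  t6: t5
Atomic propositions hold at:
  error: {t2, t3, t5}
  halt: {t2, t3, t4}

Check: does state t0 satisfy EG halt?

No

EG halt: greatest fixpoint, start Z0 = {t2, t3, t4}, keep only states in Sat with some successor in Z. Already a fixed point.
Sat(EG halt) = {t2, t3, t4}
t0 ∉ Sat(EG halt) = {t2, t3, t4}, so the formula does not hold at t0.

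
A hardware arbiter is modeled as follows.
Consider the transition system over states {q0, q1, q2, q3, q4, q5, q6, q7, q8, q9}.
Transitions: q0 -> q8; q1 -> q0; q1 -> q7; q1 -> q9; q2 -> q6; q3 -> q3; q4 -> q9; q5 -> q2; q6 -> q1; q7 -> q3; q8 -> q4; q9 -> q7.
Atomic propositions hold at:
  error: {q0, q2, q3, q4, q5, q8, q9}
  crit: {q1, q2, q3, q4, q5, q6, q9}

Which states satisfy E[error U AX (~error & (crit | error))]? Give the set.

Sat(~error) = {q1, q6, q7}
Sat(crit | error) = {q0, q1, q2, q3, q4, q5, q6, q8, q9}
Sat(~error & (crit | error)) = {q1, q6}
Sat(AX (~error & (crit | error))) = {s : every successor in {q1, q6}} = {q2, q6}
E[error U AX (~error & (crit | error))]: least fixpoint, start Z0 = Sat(AX (~error & (crit | error))) = {q2, q6}, add states in Sat(error) with some successor in Z. Z1 = {q2, q5, q6}; fixed.
Sat(E[error U AX (~error & (crit | error))]) = {q2, q5, q6}

{q2, q5, q6}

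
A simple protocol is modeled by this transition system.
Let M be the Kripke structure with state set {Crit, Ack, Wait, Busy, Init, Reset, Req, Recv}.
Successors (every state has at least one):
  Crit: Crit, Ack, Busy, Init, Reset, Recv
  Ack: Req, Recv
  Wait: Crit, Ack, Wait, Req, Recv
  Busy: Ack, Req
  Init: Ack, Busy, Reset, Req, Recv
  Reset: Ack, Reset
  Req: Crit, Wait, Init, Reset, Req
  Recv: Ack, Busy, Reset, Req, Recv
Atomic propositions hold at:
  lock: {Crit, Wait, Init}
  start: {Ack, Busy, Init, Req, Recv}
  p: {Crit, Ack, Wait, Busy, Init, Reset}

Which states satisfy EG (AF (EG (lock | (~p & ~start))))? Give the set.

{Crit, Wait}

Sat(~p) = {Req, Recv}
Sat(~start) = {Crit, Wait, Reset}
Sat(~p & ~start) = ∅
Sat(lock | (~p & ~start)) = {Crit, Wait, Init}
EG (lock | (~p & ~start)): greatest fixpoint, start Z0 = {Crit, Wait, Init}, keep only states in Sat with some successor in Z. Z1 = {Crit, Wait}; fixed.
Sat(EG (lock | (~p & ~start))) = {Crit, Wait}
AF (EG (lock | (~p & ~start))): least fixpoint, start Z0 = {Crit, Wait}, add states with every successor in Z. Already a fixed point.
Sat(AF (EG (lock | (~p & ~start)))) = {Crit, Wait}
EG (AF (EG (lock | (~p & ~start)))): greatest fixpoint, start Z0 = {Crit, Wait}, keep only states in Sat with some successor in Z. Already a fixed point.
Sat(EG (AF (EG (lock | (~p & ~start))))) = {Crit, Wait}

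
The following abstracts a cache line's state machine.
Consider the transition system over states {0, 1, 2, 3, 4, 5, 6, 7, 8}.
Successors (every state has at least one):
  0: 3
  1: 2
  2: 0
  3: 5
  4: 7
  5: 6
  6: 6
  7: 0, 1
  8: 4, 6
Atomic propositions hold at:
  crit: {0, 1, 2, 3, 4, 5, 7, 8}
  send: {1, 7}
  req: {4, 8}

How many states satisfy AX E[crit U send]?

1

E[crit U send]: least fixpoint, start Z0 = Sat(send) = {1, 7}, add states in Sat(crit) with some successor in Z. Z1 = {1, 4, 7}; Z2 = {1, 4, 7, 8}; fixed.
Sat(E[crit U send]) = {1, 4, 7, 8}
Sat(AX E[crit U send]) = {s : every successor in {1, 4, 7, 8}} = {4}
|Sat(AX E[crit U send])| = |{4}| = 1.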